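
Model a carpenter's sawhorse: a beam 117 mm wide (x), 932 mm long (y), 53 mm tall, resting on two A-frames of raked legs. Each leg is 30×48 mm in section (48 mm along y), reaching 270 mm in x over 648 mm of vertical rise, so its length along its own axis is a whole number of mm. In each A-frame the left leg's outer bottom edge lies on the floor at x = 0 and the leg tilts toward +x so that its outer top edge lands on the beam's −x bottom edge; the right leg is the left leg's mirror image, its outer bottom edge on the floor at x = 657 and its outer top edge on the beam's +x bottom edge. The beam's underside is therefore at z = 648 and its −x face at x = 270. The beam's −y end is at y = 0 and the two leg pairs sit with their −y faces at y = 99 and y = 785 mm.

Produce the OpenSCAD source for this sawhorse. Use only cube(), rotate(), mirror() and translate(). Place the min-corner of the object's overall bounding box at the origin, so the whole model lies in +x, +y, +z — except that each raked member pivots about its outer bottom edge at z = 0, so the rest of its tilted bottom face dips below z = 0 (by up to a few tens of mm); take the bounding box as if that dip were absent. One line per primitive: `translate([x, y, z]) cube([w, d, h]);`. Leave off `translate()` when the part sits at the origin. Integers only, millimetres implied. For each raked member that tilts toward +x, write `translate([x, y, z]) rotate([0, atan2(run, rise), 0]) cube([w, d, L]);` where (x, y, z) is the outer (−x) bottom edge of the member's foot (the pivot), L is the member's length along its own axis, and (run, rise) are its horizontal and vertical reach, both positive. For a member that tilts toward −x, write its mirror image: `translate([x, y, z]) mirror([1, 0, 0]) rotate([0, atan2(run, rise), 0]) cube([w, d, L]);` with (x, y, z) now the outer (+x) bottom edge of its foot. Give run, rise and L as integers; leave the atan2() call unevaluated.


translate([270, 0, 648]) cube([117, 932, 53]);
translate([0, 99, 0]) rotate([0, atan2(270, 648), 0]) cube([30, 48, 702]);
translate([657, 99, 0]) mirror([1, 0, 0]) rotate([0, atan2(270, 648), 0]) cube([30, 48, 702]);
translate([0, 785, 0]) rotate([0, atan2(270, 648), 0]) cube([30, 48, 702]);
translate([657, 785, 0]) mirror([1, 0, 0]) rotate([0, atan2(270, 648), 0]) cube([30, 48, 702]);


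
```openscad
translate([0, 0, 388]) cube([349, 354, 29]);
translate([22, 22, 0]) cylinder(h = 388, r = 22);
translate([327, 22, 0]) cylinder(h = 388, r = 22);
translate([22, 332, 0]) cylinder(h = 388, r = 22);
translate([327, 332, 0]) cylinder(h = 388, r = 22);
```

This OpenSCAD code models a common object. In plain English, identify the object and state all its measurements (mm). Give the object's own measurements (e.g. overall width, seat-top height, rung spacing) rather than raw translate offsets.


A four-legged stool. The seat is a 349×354×29 mm slab whose top surface is at z = 417 mm; four round legs, each 44 mm in diameter, run from the floor (z = 0) to the underside of the seat, each leg's axis is inset half a diameter from the nearest pair of seat edges (so the leg's bounding box is flush with the corner).


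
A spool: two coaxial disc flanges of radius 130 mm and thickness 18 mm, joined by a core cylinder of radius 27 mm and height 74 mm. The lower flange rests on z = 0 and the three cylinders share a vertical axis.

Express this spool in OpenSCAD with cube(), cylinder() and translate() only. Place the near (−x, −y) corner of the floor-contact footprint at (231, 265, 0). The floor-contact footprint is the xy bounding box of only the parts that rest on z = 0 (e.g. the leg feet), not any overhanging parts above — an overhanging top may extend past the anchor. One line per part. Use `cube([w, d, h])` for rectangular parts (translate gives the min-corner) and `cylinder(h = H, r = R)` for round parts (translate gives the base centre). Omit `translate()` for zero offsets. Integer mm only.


translate([361, 395, 0]) cylinder(h = 18, r = 130);
translate([361, 395, 18]) cylinder(h = 74, r = 27);
translate([361, 395, 92]) cylinder(h = 18, r = 130);


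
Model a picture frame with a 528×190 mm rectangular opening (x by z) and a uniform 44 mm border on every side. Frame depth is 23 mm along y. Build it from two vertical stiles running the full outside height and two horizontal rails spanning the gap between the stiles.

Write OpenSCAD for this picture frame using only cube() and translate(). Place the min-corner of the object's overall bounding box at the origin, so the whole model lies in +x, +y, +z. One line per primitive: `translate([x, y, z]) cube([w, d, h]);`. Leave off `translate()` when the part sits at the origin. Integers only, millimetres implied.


cube([44, 23, 278]);
translate([572, 0, 0]) cube([44, 23, 278]);
translate([44, 0, 0]) cube([528, 23, 44]);
translate([44, 0, 234]) cube([528, 23, 44]);


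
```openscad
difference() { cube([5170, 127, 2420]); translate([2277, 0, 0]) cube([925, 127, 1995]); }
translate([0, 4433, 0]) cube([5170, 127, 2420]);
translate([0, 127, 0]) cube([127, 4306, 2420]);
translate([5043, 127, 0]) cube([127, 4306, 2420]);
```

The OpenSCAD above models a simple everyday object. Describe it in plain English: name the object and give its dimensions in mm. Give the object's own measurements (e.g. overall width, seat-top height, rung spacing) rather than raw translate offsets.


A single room: four walls, each 2420 mm tall and 127 mm thick, enclosing an outside footprint 5170×4560 mm (x × y), no floor or roof. The front and back walls (−y and +y sides) run the full x-width; the side walls fit between their inner faces. A door opening 925 mm wide and 1995 mm tall is cut through the front wall from the floor up, its −x edge 2277 mm from the wall's −x end.


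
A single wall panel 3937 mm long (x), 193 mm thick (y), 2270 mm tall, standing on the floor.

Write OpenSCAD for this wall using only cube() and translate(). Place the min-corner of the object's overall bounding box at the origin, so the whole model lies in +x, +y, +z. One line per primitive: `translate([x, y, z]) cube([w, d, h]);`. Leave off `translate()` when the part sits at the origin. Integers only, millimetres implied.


cube([3937, 193, 2270]);


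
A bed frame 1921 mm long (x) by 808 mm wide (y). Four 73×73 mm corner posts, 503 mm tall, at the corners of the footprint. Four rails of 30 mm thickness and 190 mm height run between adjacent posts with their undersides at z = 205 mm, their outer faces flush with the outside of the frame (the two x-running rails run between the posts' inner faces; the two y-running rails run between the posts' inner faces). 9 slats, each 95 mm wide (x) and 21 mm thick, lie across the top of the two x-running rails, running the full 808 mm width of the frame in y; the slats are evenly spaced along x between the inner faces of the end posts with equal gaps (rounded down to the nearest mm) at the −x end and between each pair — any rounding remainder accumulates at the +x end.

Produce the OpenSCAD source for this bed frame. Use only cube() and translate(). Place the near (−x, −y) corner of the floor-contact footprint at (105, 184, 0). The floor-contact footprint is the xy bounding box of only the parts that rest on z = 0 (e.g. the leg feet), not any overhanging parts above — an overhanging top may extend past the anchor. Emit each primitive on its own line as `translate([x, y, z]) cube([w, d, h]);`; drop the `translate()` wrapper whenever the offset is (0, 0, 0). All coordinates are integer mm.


translate([105, 184, 0]) cube([73, 73, 503]);
translate([105, 919, 0]) cube([73, 73, 503]);
translate([1953, 184, 0]) cube([73, 73, 503]);
translate([1953, 919, 0]) cube([73, 73, 503]);
translate([178, 184, 205]) cube([1775, 30, 190]);
translate([178, 962, 205]) cube([1775, 30, 190]);
translate([105, 257, 205]) cube([30, 662, 190]);
translate([1996, 257, 205]) cube([30, 662, 190]);
translate([270, 184, 395]) cube([95, 808, 21]);
translate([457, 184, 395]) cube([95, 808, 21]);
translate([644, 184, 395]) cube([95, 808, 21]);
translate([831, 184, 395]) cube([95, 808, 21]);
translate([1018, 184, 395]) cube([95, 808, 21]);
translate([1205, 184, 395]) cube([95, 808, 21]);
translate([1392, 184, 395]) cube([95, 808, 21]);
translate([1579, 184, 395]) cube([95, 808, 21]);
translate([1766, 184, 395]) cube([95, 808, 21]);


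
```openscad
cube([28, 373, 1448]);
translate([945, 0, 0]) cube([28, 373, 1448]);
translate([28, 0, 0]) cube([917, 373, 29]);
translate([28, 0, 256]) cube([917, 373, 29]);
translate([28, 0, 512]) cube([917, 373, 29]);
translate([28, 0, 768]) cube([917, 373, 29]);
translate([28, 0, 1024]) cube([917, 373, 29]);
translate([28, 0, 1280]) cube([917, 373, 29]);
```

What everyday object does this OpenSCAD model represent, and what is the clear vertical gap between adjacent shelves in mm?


A bookshelf. The clear shelf gap is 227 mm.

Two tall side panels with 6 horizontal boards between them — a bookshelf. The first two shelf undersides are at z = 0 and z = 256; with shelf thickness 29, the clear gap is 256 − 0 − 29 = 227 mm.


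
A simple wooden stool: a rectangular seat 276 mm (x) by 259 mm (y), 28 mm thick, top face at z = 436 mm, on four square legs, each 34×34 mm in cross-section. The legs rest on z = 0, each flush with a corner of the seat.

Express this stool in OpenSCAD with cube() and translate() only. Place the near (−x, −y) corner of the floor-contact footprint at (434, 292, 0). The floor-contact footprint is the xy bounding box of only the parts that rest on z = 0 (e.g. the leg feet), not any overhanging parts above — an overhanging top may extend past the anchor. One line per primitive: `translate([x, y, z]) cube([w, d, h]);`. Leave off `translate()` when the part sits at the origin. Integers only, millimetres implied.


translate([434, 292, 408]) cube([276, 259, 28]);
translate([434, 292, 0]) cube([34, 34, 408]);
translate([676, 292, 0]) cube([34, 34, 408]);
translate([434, 517, 0]) cube([34, 34, 408]);
translate([676, 517, 0]) cube([34, 34, 408]);


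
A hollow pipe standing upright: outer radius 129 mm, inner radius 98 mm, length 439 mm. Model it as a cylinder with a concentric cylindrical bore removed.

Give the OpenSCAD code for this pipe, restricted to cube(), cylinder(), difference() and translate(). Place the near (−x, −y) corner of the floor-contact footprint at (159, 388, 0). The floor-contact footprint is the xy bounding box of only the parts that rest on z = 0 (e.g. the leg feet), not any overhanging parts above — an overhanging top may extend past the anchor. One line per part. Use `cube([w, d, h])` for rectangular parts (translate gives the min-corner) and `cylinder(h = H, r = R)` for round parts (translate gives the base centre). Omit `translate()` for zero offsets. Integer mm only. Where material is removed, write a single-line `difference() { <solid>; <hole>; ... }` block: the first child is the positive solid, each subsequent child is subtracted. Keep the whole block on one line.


difference() { translate([288, 517, 0]) cylinder(h = 439, r = 129); translate([288, 517, 0]) cylinder(h = 439, r = 98); }


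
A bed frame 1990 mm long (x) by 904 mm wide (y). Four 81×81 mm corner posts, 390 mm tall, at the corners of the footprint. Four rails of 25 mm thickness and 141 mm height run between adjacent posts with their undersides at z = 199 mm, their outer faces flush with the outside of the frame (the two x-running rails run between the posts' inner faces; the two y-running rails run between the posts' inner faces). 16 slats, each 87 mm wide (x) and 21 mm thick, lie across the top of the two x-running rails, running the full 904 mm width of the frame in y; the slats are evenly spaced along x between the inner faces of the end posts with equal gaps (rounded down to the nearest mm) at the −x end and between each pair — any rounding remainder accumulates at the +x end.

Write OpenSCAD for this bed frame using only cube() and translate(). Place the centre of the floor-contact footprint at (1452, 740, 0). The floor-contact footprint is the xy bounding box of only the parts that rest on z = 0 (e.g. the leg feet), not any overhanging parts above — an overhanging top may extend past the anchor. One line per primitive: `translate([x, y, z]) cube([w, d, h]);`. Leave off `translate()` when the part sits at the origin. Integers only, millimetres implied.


translate([457, 288, 0]) cube([81, 81, 390]);
translate([457, 1111, 0]) cube([81, 81, 390]);
translate([2366, 288, 0]) cube([81, 81, 390]);
translate([2366, 1111, 0]) cube([81, 81, 390]);
translate([538, 288, 199]) cube([1828, 25, 141]);
translate([538, 1167, 199]) cube([1828, 25, 141]);
translate([457, 369, 199]) cube([25, 742, 141]);
translate([2422, 369, 199]) cube([25, 742, 141]);
translate([563, 288, 340]) cube([87, 904, 21]);
translate([675, 288, 340]) cube([87, 904, 21]);
translate([787, 288, 340]) cube([87, 904, 21]);
translate([899, 288, 340]) cube([87, 904, 21]);
translate([1011, 288, 340]) cube([87, 904, 21]);
translate([1123, 288, 340]) cube([87, 904, 21]);
translate([1235, 288, 340]) cube([87, 904, 21]);
translate([1347, 288, 340]) cube([87, 904, 21]);
translate([1459, 288, 340]) cube([87, 904, 21]);
translate([1571, 288, 340]) cube([87, 904, 21]);
translate([1683, 288, 340]) cube([87, 904, 21]);
translate([1795, 288, 340]) cube([87, 904, 21]);
translate([1907, 288, 340]) cube([87, 904, 21]);
translate([2019, 288, 340]) cube([87, 904, 21]);
translate([2131, 288, 340]) cube([87, 904, 21]);
translate([2243, 288, 340]) cube([87, 904, 21]);


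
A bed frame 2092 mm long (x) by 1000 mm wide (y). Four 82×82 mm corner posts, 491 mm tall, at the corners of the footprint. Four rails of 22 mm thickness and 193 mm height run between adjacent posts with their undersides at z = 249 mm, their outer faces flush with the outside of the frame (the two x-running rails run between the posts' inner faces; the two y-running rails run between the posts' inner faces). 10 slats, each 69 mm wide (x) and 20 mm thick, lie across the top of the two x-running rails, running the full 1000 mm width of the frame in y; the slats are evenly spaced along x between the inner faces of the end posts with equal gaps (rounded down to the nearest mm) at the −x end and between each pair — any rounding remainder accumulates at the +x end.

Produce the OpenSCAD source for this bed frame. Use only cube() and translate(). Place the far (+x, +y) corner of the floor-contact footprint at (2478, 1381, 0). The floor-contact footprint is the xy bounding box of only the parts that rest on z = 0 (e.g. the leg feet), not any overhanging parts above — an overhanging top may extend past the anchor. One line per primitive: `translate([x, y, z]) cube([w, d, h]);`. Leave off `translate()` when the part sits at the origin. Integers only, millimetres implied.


translate([386, 381, 0]) cube([82, 82, 491]);
translate([386, 1299, 0]) cube([82, 82, 491]);
translate([2396, 381, 0]) cube([82, 82, 491]);
translate([2396, 1299, 0]) cube([82, 82, 491]);
translate([468, 381, 249]) cube([1928, 22, 193]);
translate([468, 1359, 249]) cube([1928, 22, 193]);
translate([386, 463, 249]) cube([22, 836, 193]);
translate([2456, 463, 249]) cube([22, 836, 193]);
translate([580, 381, 442]) cube([69, 1000, 20]);
translate([761, 381, 442]) cube([69, 1000, 20]);
translate([942, 381, 442]) cube([69, 1000, 20]);
translate([1123, 381, 442]) cube([69, 1000, 20]);
translate([1304, 381, 442]) cube([69, 1000, 20]);
translate([1485, 381, 442]) cube([69, 1000, 20]);
translate([1666, 381, 442]) cube([69, 1000, 20]);
translate([1847, 381, 442]) cube([69, 1000, 20]);
translate([2028, 381, 442]) cube([69, 1000, 20]);
translate([2209, 381, 442]) cube([69, 1000, 20]);


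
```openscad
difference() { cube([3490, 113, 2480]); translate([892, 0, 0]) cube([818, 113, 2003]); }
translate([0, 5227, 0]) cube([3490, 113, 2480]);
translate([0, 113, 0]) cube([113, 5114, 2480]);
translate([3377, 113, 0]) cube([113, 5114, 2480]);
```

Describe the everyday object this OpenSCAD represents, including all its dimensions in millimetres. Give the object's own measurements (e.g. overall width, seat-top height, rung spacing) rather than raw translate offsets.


A single room: four walls, each 2480 mm tall and 113 mm thick, enclosing an outside footprint 3490×5340 mm (x × y), no floor or roof. The front and back walls (−y and +y sides) run the full x-width; the side walls fit between their inner faces. A door opening 818 mm wide and 2003 mm tall is cut through the front wall from the floor up, its −x edge 892 mm from the wall's −x end.


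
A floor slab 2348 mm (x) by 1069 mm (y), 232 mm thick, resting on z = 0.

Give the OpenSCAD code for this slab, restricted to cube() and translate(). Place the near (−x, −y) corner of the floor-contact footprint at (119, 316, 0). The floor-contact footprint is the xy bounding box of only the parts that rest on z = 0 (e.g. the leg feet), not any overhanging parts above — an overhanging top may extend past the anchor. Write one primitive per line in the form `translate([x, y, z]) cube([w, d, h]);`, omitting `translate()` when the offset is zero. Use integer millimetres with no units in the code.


translate([119, 316, 0]) cube([2348, 1069, 232]);


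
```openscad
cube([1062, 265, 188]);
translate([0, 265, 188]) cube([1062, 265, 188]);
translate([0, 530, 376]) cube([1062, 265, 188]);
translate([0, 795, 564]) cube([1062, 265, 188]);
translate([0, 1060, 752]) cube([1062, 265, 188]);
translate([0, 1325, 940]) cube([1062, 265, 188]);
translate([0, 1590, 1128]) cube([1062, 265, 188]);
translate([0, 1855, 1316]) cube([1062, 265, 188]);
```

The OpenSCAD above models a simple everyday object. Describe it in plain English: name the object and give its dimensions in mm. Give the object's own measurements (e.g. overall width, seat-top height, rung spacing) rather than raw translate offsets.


A straight staircase of 8 solid steps. Each step is 1062 mm wide (x), 265 mm deep (y, the going) and 188 mm tall (the rise). The first step rests on the floor; each subsequent step sits one going further in +y and one rise higher in +z, directly behind and above the previous step with no overlap.


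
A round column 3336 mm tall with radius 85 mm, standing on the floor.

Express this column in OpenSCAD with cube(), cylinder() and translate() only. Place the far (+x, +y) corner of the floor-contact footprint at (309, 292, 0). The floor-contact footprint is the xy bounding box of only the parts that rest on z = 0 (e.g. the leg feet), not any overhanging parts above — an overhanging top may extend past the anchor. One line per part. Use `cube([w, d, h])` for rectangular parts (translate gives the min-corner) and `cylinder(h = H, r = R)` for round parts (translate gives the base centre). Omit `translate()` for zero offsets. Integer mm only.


translate([224, 207, 0]) cylinder(h = 3336, r = 85);


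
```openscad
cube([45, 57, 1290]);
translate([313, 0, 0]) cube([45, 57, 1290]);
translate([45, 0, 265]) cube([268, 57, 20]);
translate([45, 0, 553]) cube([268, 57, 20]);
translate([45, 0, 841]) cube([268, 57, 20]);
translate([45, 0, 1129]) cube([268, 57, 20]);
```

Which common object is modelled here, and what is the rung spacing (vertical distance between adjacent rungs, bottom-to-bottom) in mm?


A ladder. The rung spacing is 288 mm.

Two tall 45×57 posts with 4 short bars between them — a ladder. Adjacent rungs sit at z = 265 and z = 553, so the spacing is 553 − 265 = 288 mm.


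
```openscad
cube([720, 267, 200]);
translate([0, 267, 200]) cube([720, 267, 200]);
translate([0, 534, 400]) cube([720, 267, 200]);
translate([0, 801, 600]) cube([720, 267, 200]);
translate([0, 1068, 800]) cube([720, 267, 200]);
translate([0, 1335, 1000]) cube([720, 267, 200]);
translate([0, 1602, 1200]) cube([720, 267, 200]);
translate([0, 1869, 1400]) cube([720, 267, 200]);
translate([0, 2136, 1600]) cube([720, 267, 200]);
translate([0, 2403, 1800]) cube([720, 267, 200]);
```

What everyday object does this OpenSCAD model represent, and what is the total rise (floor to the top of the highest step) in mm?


A staircase. The total rise is 2000 mm.

10 identical blocks, each offset up and back from the previous — a staircase. Each step is 200 mm tall and there are 10 of them, so the total rise is 10 × 200 = 2000 mm.


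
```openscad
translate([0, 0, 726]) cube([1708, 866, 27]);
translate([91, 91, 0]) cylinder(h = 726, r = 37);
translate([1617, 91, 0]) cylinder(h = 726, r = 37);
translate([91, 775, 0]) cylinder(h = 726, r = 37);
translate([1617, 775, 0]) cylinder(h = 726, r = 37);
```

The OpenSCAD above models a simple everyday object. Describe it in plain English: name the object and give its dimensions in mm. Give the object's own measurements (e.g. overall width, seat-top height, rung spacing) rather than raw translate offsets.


A table: top 1708 mm (x) × 866 mm (y), 27 mm thick, upper face at z = 753 mm, on four round legs of 74 mm diameter, each leg's bounding box inset 54 mm from the nearest pair of top edges from z = 0 to the bottom of the top.


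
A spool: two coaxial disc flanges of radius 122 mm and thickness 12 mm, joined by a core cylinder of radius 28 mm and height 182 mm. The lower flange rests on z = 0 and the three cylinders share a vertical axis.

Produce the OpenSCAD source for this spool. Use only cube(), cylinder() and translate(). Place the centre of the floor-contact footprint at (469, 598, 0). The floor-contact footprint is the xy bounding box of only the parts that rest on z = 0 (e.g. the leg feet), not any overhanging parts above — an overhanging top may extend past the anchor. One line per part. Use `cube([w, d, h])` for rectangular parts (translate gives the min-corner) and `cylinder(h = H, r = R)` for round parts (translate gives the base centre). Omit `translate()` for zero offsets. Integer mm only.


translate([469, 598, 0]) cylinder(h = 12, r = 122);
translate([469, 598, 12]) cylinder(h = 182, r = 28);
translate([469, 598, 194]) cylinder(h = 12, r = 122);


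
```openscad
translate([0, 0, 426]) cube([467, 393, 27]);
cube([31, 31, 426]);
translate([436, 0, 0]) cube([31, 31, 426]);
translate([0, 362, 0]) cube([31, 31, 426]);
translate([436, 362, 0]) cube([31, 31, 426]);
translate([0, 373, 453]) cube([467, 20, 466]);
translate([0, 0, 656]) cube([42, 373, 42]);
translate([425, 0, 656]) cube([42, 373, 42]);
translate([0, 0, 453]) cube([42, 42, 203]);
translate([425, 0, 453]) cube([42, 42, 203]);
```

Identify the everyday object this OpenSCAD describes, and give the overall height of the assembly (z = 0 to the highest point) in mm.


A chair. The overall height is 919 mm.

A slab on four corner posts with a tall panel at the back — a chair. The seat slab sits at z = 426 with thickness 27, and the 466 mm backrest starts at the seat top, so the overall height is 426 + 27 + 466 = 919 mm.


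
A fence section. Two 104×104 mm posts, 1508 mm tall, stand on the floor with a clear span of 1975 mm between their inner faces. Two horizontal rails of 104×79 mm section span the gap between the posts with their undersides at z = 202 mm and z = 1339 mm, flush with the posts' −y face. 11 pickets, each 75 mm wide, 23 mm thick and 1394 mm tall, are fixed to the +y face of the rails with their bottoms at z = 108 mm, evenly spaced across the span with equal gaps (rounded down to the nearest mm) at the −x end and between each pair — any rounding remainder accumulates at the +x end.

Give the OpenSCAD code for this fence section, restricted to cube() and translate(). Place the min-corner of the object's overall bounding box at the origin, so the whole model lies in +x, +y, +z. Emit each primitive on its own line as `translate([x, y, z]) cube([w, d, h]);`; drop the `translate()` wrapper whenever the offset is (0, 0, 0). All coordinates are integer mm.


cube([104, 104, 1508]);
translate([2079, 0, 0]) cube([104, 104, 1508]);
translate([104, 0, 202]) cube([1975, 104, 79]);
translate([104, 0, 1339]) cube([1975, 104, 79]);
translate([199, 104, 108]) cube([75, 23, 1394]);
translate([369, 104, 108]) cube([75, 23, 1394]);
translate([539, 104, 108]) cube([75, 23, 1394]);
translate([709, 104, 108]) cube([75, 23, 1394]);
translate([879, 104, 108]) cube([75, 23, 1394]);
translate([1049, 104, 108]) cube([75, 23, 1394]);
translate([1219, 104, 108]) cube([75, 23, 1394]);
translate([1389, 104, 108]) cube([75, 23, 1394]);
translate([1559, 104, 108]) cube([75, 23, 1394]);
translate([1729, 104, 108]) cube([75, 23, 1394]);
translate([1899, 104, 108]) cube([75, 23, 1394]);


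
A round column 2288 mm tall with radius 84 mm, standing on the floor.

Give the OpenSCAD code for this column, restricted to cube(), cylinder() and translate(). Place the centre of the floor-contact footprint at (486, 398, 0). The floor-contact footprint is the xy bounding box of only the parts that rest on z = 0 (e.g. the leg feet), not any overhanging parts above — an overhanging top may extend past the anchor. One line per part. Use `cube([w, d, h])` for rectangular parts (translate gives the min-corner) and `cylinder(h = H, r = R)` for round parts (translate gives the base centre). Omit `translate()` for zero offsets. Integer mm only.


translate([486, 398, 0]) cylinder(h = 2288, r = 84);


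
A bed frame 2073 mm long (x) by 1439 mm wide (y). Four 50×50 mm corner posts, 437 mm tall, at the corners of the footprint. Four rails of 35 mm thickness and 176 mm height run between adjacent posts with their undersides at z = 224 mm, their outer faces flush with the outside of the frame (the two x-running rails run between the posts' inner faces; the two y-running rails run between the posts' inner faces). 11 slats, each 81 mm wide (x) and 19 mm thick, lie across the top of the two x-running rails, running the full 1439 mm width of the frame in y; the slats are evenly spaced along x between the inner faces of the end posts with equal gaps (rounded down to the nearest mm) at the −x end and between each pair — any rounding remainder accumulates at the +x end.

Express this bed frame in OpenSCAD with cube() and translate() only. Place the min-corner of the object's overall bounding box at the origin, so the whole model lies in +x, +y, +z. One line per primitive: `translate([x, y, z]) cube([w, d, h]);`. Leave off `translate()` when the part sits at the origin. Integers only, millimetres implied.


cube([50, 50, 437]);
translate([0, 1389, 0]) cube([50, 50, 437]);
translate([2023, 0, 0]) cube([50, 50, 437]);
translate([2023, 1389, 0]) cube([50, 50, 437]);
translate([50, 0, 224]) cube([1973, 35, 176]);
translate([50, 1404, 224]) cube([1973, 35, 176]);
translate([0, 50, 224]) cube([35, 1339, 176]);
translate([2038, 50, 224]) cube([35, 1339, 176]);
translate([140, 0, 400]) cube([81, 1439, 19]);
translate([311, 0, 400]) cube([81, 1439, 19]);
translate([482, 0, 400]) cube([81, 1439, 19]);
translate([653, 0, 400]) cube([81, 1439, 19]);
translate([824, 0, 400]) cube([81, 1439, 19]);
translate([995, 0, 400]) cube([81, 1439, 19]);
translate([1166, 0, 400]) cube([81, 1439, 19]);
translate([1337, 0, 400]) cube([81, 1439, 19]);
translate([1508, 0, 400]) cube([81, 1439, 19]);
translate([1679, 0, 400]) cube([81, 1439, 19]);
translate([1850, 0, 400]) cube([81, 1439, 19]);


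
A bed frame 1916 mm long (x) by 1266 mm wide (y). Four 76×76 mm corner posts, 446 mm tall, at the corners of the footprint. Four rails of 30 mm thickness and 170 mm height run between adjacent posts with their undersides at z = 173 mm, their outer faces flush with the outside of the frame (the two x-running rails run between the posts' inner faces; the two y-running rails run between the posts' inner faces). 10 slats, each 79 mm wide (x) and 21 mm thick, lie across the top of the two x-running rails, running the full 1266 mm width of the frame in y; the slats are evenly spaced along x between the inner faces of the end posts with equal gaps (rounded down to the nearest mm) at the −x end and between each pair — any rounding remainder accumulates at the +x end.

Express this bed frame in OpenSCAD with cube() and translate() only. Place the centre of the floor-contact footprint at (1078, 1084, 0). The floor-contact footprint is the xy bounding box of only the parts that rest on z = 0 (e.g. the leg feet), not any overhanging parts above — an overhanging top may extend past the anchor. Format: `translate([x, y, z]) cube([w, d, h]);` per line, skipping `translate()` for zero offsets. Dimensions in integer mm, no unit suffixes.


translate([120, 451, 0]) cube([76, 76, 446]);
translate([120, 1641, 0]) cube([76, 76, 446]);
translate([1960, 451, 0]) cube([76, 76, 446]);
translate([1960, 1641, 0]) cube([76, 76, 446]);
translate([196, 451, 173]) cube([1764, 30, 170]);
translate([196, 1687, 173]) cube([1764, 30, 170]);
translate([120, 527, 173]) cube([30, 1114, 170]);
translate([2006, 527, 173]) cube([30, 1114, 170]);
translate([284, 451, 343]) cube([79, 1266, 21]);
translate([451, 451, 343]) cube([79, 1266, 21]);
translate([618, 451, 343]) cube([79, 1266, 21]);
translate([785, 451, 343]) cube([79, 1266, 21]);
translate([952, 451, 343]) cube([79, 1266, 21]);
translate([1119, 451, 343]) cube([79, 1266, 21]);
translate([1286, 451, 343]) cube([79, 1266, 21]);
translate([1453, 451, 343]) cube([79, 1266, 21]);
translate([1620, 451, 343]) cube([79, 1266, 21]);
translate([1787, 451, 343]) cube([79, 1266, 21]);


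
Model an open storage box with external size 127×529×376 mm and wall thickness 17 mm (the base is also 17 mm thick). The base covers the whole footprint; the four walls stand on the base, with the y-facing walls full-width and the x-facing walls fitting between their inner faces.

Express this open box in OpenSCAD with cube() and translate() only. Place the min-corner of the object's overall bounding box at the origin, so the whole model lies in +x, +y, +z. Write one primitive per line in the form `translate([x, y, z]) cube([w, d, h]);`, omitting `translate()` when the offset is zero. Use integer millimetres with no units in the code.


cube([127, 529, 17]);
translate([0, 0, 17]) cube([127, 17, 359]);
translate([0, 512, 17]) cube([127, 17, 359]);
translate([0, 17, 17]) cube([17, 495, 359]);
translate([110, 17, 17]) cube([17, 495, 359]);


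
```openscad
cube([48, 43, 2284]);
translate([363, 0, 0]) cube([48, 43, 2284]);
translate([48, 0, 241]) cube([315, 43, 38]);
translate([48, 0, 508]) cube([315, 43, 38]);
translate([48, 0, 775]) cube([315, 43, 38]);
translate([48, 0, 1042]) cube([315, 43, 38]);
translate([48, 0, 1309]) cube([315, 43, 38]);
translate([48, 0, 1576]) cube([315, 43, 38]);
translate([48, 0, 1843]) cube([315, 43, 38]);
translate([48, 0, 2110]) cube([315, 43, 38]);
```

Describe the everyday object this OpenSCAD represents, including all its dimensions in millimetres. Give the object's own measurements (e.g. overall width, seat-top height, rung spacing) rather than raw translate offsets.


A straight ladder. Two 48×43 mm vertical rails, 2284 mm tall, stand 411 mm apart (outside-to-outside) with their front faces coplanar on the −y side. 8 rungs, each 43 mm deep and 38 mm tall, span between the inner faces of the rails, front faces flush with the rails. The lowest rung's underside is at z = 241 mm and rungs are spaced 267 mm apart (underside to underside).


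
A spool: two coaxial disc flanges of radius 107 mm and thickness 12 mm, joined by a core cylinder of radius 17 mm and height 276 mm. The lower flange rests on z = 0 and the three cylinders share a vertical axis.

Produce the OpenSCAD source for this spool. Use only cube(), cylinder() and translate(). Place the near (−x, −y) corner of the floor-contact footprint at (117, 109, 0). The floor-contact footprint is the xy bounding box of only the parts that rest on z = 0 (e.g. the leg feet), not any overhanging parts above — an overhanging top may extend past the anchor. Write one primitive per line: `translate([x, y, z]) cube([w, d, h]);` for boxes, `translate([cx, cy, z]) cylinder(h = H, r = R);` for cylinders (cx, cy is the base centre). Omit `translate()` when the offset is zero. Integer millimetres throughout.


translate([224, 216, 0]) cylinder(h = 12, r = 107);
translate([224, 216, 12]) cylinder(h = 276, r = 17);
translate([224, 216, 288]) cylinder(h = 12, r = 107);


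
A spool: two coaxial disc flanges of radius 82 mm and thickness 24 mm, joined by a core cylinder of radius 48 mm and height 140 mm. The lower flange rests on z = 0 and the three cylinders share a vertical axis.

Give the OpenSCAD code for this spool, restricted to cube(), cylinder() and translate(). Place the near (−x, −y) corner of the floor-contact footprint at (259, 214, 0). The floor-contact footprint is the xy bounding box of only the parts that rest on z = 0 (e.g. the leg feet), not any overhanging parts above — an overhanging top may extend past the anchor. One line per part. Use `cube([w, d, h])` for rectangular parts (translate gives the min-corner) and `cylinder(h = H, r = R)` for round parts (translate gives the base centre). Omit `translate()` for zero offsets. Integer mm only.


translate([341, 296, 0]) cylinder(h = 24, r = 82);
translate([341, 296, 24]) cylinder(h = 140, r = 48);
translate([341, 296, 164]) cylinder(h = 24, r = 82);


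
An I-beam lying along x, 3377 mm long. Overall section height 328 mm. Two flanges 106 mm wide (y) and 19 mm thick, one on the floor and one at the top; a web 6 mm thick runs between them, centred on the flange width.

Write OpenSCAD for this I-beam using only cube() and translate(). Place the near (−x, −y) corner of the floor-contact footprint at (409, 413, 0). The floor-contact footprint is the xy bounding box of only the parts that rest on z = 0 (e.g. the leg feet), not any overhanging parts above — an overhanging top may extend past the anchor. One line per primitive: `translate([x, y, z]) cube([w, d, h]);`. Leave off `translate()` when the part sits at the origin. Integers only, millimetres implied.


translate([409, 413, 0]) cube([3377, 106, 19]);
translate([409, 463, 19]) cube([3377, 6, 290]);
translate([409, 413, 309]) cube([3377, 106, 19]);


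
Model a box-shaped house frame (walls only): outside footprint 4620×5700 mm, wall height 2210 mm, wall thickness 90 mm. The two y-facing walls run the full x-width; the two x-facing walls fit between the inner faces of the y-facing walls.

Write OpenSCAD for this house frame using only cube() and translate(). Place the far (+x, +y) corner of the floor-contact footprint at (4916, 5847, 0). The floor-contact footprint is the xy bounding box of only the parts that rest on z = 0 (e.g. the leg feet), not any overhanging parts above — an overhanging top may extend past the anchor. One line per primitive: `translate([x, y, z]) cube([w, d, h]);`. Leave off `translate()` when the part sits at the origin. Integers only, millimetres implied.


translate([296, 147, 0]) cube([4620, 90, 2210]);
translate([296, 5757, 0]) cube([4620, 90, 2210]);
translate([296, 237, 0]) cube([90, 5520, 2210]);
translate([4826, 237, 0]) cube([90, 5520, 2210]);


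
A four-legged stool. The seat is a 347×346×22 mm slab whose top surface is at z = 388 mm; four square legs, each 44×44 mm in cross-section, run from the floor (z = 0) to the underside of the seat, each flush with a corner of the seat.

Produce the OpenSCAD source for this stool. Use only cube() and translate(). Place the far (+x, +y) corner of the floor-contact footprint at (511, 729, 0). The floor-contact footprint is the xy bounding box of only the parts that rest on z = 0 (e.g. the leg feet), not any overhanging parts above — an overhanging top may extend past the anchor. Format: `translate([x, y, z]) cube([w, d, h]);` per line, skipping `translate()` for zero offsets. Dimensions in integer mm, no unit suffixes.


// leg_h = 388 - 22 = 366
translate([164, 383, 366]) cube([347, 346, 22]);
translate([164, 383, 0]) cube([44, 44, 366]);
translate([467, 383, 0]) cube([44, 44, 366]);
translate([164, 685, 0]) cube([44, 44, 366]);
translate([467, 685, 0]) cube([44, 44, 366]);


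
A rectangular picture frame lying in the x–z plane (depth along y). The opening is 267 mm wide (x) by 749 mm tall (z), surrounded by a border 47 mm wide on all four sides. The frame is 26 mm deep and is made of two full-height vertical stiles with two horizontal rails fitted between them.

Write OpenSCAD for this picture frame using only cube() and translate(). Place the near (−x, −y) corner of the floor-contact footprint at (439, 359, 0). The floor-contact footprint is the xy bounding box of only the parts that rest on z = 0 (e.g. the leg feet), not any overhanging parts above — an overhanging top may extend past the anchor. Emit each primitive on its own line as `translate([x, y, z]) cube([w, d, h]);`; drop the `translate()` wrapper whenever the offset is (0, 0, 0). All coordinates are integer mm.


translate([439, 359, 0]) cube([47, 26, 843]);
translate([753, 359, 0]) cube([47, 26, 843]);
translate([486, 359, 0]) cube([267, 26, 47]);
translate([486, 359, 796]) cube([267, 26, 47]);


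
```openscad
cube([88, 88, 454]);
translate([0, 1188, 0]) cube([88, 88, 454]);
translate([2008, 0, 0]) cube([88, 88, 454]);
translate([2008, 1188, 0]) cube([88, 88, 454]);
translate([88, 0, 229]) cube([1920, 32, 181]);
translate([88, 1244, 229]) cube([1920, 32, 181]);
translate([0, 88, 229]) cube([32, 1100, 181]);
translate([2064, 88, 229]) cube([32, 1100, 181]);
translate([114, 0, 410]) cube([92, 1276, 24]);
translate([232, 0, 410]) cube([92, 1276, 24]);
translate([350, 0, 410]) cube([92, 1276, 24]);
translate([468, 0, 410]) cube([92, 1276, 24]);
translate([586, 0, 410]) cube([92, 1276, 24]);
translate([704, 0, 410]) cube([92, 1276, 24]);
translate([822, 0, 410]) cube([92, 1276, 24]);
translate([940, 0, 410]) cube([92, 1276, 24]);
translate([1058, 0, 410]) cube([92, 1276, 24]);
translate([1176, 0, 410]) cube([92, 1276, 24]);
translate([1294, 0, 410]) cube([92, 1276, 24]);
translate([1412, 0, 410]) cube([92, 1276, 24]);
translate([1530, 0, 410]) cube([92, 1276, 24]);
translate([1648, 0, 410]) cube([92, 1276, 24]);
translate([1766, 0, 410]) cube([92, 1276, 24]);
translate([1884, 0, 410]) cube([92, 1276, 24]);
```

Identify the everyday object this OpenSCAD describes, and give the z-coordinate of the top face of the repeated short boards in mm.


A bed frame. The slat-top height is 434 mm.

Four posts, four rails, and a row of slats — a bed frame. Slats sit on the rails at z = 229 + 181 = 410; with slat thickness 24, the top is 434 mm.


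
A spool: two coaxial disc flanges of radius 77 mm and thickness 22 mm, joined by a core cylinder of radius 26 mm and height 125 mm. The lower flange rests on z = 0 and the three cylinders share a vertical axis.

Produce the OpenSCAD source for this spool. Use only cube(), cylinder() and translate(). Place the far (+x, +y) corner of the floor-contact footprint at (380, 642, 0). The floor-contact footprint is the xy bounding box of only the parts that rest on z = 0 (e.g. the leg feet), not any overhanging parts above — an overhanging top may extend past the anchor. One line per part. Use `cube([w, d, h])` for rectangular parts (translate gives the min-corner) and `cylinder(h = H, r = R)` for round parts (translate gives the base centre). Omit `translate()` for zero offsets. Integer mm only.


translate([303, 565, 0]) cylinder(h = 22, r = 77);
translate([303, 565, 22]) cylinder(h = 125, r = 26);
translate([303, 565, 147]) cylinder(h = 22, r = 77);


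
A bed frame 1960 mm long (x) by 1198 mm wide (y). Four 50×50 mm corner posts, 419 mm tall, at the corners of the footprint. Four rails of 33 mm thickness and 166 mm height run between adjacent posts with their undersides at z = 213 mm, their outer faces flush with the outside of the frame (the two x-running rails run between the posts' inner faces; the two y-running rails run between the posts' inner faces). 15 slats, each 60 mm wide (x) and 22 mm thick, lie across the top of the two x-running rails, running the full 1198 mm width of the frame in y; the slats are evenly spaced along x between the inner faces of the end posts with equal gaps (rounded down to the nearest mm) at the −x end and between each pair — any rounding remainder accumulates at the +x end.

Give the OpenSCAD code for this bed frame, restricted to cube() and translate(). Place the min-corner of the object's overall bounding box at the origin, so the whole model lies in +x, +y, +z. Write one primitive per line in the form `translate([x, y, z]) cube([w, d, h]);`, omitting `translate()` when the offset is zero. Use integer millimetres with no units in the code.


// slat z = rail_z + rail_h = 213 + 166 = 379
// slat gap = ⌊(1860 − 15·60) / 16⌋ = 60
cube([50, 50, 419]);
translate([0, 1148, 0]) cube([50, 50, 419]);
translate([1910, 0, 0]) cube([50, 50, 419]);
translate([1910, 1148, 0]) cube([50, 50, 419]);
translate([50, 0, 213]) cube([1860, 33, 166]);
translate([50, 1165, 213]) cube([1860, 33, 166]);
translate([0, 50, 213]) cube([33, 1098, 166]);
translate([1927, 50, 213]) cube([33, 1098, 166]);
translate([110, 0, 379]) cube([60, 1198, 22]);
translate([230, 0, 379]) cube([60, 1198, 22]);
translate([350, 0, 379]) cube([60, 1198, 22]);
translate([470, 0, 379]) cube([60, 1198, 22]);
translate([590, 0, 379]) cube([60, 1198, 22]);
translate([710, 0, 379]) cube([60, 1198, 22]);
translate([830, 0, 379]) cube([60, 1198, 22]);
translate([950, 0, 379]) cube([60, 1198, 22]);
translate([1070, 0, 379]) cube([60, 1198, 22]);
translate([1190, 0, 379]) cube([60, 1198, 22]);
translate([1310, 0, 379]) cube([60, 1198, 22]);
translate([1430, 0, 379]) cube([60, 1198, 22]);
translate([1550, 0, 379]) cube([60, 1198, 22]);
translate([1670, 0, 379]) cube([60, 1198, 22]);
translate([1790, 0, 379]) cube([60, 1198, 22]);
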